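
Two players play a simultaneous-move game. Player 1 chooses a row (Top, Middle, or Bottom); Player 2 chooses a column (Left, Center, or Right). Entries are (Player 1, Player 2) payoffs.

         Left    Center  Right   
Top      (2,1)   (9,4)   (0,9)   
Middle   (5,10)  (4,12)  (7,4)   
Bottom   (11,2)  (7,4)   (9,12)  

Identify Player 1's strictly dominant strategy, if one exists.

No strictly dominant strategy

A strategy is strictly dominant if it gives Player 1 a strictly higher payoff than every other strategy, against every choice by the opponent.
Top is not dominant: against Left, Middle gives 5 > 2.
Middle is not dominant: against Left, Bottom gives 11 > 5.
Bottom is not dominant: against Center, Top gives 9 > 7.
No single strategy is best against every opponent action.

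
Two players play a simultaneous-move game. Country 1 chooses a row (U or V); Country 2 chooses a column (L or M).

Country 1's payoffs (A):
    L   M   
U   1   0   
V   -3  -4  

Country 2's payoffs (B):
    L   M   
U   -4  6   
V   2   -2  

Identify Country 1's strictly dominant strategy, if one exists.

Check whether one of Country 1's strategies beats all alternatives regardless of what the opponent does.
U strictly dominates: vs L: 1 > -3; vs M: 0 > -4.

U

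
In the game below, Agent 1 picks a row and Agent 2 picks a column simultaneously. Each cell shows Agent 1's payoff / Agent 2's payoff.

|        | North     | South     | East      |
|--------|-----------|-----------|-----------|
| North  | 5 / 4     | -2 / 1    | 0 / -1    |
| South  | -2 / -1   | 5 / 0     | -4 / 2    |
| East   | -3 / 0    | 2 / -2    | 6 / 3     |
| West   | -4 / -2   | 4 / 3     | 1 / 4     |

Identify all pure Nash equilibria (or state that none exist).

Check mutual best responses: a cell is a NE iff neither player can gain by unilaterally deviating.
Agent 1's best responses — vs North: North (payoff 5); vs South: South (payoff 5); vs East: East (payoff 6).
Agent 2's best responses — vs North: North (payoff 4); vs South: East (payoff 2); vs East: East (payoff 3); vs West: East (payoff 4).
Mutual best responses occur at (North, North) and (East, East); at each, neither player gains by switching.

(North, North) and (East, East)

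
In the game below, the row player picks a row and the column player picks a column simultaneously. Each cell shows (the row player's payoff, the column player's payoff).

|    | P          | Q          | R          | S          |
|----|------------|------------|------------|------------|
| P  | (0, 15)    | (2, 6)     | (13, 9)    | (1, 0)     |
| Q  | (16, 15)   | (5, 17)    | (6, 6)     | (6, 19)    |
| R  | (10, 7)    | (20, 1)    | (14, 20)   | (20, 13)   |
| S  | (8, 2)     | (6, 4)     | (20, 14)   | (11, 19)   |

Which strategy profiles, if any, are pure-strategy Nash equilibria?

A profile is a Nash equilibrium when each player is best-responding to the other.
The row player's best responses — vs P: Q (payoff 16); vs Q: R (payoff 20); vs R: S (payoff 20); vs S: R (payoff 20).
The column player's best responses — vs P: P (payoff 15); vs Q: S (payoff 19); vs R: R (payoff 20); vs S: S (payoff 19).
No cell has both players best-responding. For instance, the row player's best reply to Q is R, but against R the column player prefers R over Q.

None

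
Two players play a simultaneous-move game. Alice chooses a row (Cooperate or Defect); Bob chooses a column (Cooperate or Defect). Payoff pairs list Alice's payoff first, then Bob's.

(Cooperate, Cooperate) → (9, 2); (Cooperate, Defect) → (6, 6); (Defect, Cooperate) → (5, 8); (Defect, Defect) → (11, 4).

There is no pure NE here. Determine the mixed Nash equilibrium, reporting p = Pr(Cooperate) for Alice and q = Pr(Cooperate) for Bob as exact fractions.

p = 1/2, q = 5/9

In a mixed NE each player is indifferent between their pure strategies, so the opponent's mix sets the indifference.
Bob indifferent between Cooperate and Defect: p·2 + (1−p)·8 = p·6 + (1−p)·4 ⟹ 8 + (-6)p = 4 + 2p ⟹ p = 1/2.
Alice indifferent between Cooperate and Defect: q·9 + (1−q)·6 = q·5 + (1−q)·11 ⟹ 6 + 3q = 11 + (-6)q ⟹ q = 5/9.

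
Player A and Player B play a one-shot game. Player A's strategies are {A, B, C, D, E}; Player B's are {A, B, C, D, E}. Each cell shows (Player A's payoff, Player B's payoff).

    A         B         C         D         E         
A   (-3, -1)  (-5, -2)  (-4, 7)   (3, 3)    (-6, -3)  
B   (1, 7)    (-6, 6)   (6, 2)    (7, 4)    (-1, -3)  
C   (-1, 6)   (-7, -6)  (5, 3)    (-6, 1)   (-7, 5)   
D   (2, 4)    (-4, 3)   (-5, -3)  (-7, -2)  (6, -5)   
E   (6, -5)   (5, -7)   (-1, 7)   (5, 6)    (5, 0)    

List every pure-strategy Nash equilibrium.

Find each player's best response to every opponent strategy; NE are the intersections.
Player A's best responses — vs A: E (payoff 6); vs B: E (payoff 5); vs C: B (payoff 6); vs D: B (payoff 7); vs E: D (payoff 6).
Player B's best responses — vs A: C (payoff 7); vs B: A (payoff 7); vs C: A (payoff 6); vs D: A (payoff 4); vs E: C (payoff 7).
No cell has both players best-responding. For instance, Player A's best reply to E is D, but against D Player B prefers A over E.

There is no pure-strategy Nash equilibrium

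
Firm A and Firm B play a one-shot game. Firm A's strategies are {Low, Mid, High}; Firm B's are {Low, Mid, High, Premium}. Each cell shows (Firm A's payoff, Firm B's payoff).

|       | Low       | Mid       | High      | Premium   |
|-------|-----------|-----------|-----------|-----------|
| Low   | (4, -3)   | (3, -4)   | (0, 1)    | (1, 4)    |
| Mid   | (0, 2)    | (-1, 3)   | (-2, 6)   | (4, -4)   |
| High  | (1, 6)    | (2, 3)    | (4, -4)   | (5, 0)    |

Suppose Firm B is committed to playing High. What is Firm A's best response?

High

With Firm B fixed at High, Firm A's payoffs are: Low → 0, Mid → -2, High → 4.
The maximum is 4, achieved by High.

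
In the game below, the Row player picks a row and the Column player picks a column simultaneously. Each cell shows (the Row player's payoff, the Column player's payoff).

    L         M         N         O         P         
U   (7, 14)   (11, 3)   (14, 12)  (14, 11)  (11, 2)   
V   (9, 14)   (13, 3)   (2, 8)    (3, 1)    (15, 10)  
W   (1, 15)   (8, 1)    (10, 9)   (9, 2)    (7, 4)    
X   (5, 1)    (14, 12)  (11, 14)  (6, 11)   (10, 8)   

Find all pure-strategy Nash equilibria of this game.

Find each player's best response to every opponent strategy; NE are the intersections.
The Row player's best responses — vs L: V (payoff 9); vs M: X (payoff 14); vs N: U (payoff 14); vs O: U (payoff 14); vs P: V (payoff 15).
The Column player's best responses — vs U: L (payoff 14); vs V: L (payoff 14); vs W: L (payoff 15); vs X: N (payoff 14).
The only mutual best response is (V, L); neither player gains by switching there.

(V, L)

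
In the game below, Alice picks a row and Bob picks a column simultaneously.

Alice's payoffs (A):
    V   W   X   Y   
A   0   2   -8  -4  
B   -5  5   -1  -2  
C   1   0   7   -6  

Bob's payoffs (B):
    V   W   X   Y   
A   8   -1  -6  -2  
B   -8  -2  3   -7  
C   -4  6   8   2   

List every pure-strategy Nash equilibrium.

Check mutual best responses: a cell is a NE iff neither player can gain by unilaterally deviating.
Alice's best responses — vs V: C (payoff 1); vs W: B (payoff 5); vs X: C (payoff 7); vs Y: B (payoff -2).
Bob's best responses — vs A: V (payoff 8); vs B: X (payoff 3); vs C: X (payoff 8).
The only mutual best response is (C, X); neither player gains by switching there.

(C, X)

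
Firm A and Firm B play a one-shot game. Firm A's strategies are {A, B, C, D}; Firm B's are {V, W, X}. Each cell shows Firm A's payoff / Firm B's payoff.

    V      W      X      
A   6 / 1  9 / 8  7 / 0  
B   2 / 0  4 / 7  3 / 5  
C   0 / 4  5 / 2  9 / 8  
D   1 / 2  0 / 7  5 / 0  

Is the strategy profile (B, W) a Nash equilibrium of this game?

Holding Firm B at W: Firm A gets 4 from B but could get 9 by switching to A. Firm A has a profitable deviation.

No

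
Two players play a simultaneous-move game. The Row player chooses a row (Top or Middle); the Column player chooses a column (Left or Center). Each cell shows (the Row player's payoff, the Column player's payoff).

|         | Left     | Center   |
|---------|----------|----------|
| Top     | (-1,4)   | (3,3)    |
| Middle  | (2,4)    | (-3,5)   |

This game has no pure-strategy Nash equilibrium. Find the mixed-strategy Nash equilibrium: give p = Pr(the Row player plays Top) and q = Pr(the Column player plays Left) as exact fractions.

In a mixed NE each player is indifferent between their pure strategies, so the opponent's mix sets the indifference.
The Column player indifferent between Left and Center: p·4 + (1−p)·4 = p·3 + (1−p)·5 ⟹ 4 + 0p = 5 + (-2)p ⟹ p = 1/2.
The Row player indifferent between Top and Middle: q·(-1) + (1−q)·3 = q·2 + (1−q)·(-3) ⟹ 3 + (-4)q = (-3) + 5q ⟹ q = 2/3.

p = 1/2, q = 2/3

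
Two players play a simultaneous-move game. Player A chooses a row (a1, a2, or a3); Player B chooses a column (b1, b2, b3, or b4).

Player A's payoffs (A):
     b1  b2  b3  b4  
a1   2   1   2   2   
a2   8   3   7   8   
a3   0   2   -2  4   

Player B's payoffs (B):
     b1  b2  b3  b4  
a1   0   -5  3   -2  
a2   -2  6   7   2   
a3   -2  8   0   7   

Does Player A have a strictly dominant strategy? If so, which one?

Check whether one of Player A's strategies beats all alternatives regardless of what the opponent does.
a2 strictly dominates: vs b1: 8 > each of {2, 0}; vs b2: 3 > each of {1, 2}; vs b3: 7 > each of {2, -2}; vs b4: 8 > each of {2, 4}.

a2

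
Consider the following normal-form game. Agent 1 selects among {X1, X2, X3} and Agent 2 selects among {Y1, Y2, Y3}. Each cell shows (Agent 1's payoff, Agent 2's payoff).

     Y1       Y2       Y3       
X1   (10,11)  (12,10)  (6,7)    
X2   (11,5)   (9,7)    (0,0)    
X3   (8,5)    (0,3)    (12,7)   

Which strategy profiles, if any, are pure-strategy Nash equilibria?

(X3, Y3)

Check mutual best responses: a cell is a NE iff neither player can gain by unilaterally deviating.
Agent 1's best responses — vs Y1: X2 (payoff 11); vs Y2: X1 (payoff 12); vs Y3: X3 (payoff 12).
Agent 2's best responses — vs X1: Y1 (payoff 11); vs X2: Y2 (payoff 7); vs X3: Y3 (payoff 7).
The only mutual best response is (X3, Y3); neither player gains by switching there.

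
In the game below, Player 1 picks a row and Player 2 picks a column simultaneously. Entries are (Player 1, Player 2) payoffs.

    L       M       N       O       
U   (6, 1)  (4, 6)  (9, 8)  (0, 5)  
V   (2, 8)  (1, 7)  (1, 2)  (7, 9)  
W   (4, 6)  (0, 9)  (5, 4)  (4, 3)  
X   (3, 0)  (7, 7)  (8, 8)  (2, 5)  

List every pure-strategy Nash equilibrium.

Find each player's best response to every opponent strategy; NE are the intersections.
Player 1's best responses — vs L: U (payoff 6); vs M: X (payoff 7); vs N: U (payoff 9); vs O: V (payoff 7).
Player 2's best responses — vs U: N (payoff 8); vs V: O (payoff 9); vs W: M (payoff 9); vs X: N (payoff 8).
Mutual best responses occur at (U, N) and (V, O); at each, neither player gains by switching.

(U, N) and (V, O)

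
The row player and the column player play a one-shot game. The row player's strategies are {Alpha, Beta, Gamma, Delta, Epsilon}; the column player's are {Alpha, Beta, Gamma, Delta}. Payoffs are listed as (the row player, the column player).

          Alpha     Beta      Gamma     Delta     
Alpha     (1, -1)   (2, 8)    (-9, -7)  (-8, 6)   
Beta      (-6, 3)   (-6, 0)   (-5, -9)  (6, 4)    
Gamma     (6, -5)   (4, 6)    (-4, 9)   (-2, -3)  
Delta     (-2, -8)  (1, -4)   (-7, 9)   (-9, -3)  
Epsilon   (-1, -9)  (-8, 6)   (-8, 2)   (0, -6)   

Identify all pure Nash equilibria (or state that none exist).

(Beta, Delta) and (Gamma, Gamma)

Check mutual best responses: a cell is a NE iff neither player can gain by unilaterally deviating.
The row player's best responses — vs Alpha: Gamma (payoff 6); vs Beta: Gamma (payoff 4); vs Gamma: Gamma (payoff -4); vs Delta: Beta (payoff 6).
The column player's best responses — vs Alpha: Beta (payoff 8); vs Beta: Delta (payoff 4); vs Gamma: Gamma (payoff 9); vs Delta: Gamma (payoff 9); vs Epsilon: Beta (payoff 6).
Mutual best responses occur at (Beta, Delta) and (Gamma, Gamma); at each, neither player gains by switching.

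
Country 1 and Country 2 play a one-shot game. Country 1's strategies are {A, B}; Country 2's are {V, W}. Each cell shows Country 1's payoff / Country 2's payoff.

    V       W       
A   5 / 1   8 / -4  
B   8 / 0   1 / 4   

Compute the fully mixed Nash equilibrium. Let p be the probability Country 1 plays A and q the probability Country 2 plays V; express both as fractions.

In a mixed NE each player is indifferent between their pure strategies, so the opponent's mix sets the indifference.
Country 2 indifferent between V and W: p·1 + (1−p)·0 = p·(-4) + (1−p)·4 ⟹ 0 + 1p = 4 + (-8)p ⟹ p = 4/9.
Country 1 indifferent between A and B: q·5 + (1−q)·8 = q·8 + (1−q)·1 ⟹ 8 + (-3)q = 1 + 7q ⟹ q = 7/10.

p = 4/9, q = 7/10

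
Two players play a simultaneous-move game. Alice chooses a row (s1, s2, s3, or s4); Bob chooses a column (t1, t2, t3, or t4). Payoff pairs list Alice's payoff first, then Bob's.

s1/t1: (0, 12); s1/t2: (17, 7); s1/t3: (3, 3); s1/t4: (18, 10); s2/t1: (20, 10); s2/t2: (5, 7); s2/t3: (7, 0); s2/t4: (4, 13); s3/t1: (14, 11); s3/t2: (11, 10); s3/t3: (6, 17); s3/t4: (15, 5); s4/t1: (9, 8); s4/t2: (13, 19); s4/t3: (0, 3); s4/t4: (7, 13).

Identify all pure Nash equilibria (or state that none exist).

None

A profile is a Nash equilibrium when each player is best-responding to the other.
Alice's best responses — vs t1: s2 (payoff 20); vs t2: s1 (payoff 17); vs t3: s2 (payoff 7); vs t4: s1 (payoff 18).
Bob's best responses — vs s1: t1 (payoff 12); vs s2: t4 (payoff 13); vs s3: t3 (payoff 17); vs s4: t2 (payoff 19).
No cell has both players best-responding. For instance, Alice's best reply to t2 is s1, but against s1 Bob prefers t1 over t2.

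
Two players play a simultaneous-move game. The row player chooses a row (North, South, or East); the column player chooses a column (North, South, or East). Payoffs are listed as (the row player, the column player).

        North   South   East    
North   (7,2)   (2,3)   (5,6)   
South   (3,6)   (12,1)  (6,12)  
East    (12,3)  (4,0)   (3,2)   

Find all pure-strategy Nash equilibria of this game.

A profile is a Nash equilibrium when each player is best-responding to the other.
The row player's best responses — vs North: East (payoff 12); vs South: South (payoff 12); vs East: South (payoff 6).
The column player's best responses — vs North: East (payoff 6); vs South: East (payoff 12); vs East: North (payoff 3).
Mutual best responses occur at (South, East) and (East, North); at each, neither player gains by switching.

(South, East) and (East, North)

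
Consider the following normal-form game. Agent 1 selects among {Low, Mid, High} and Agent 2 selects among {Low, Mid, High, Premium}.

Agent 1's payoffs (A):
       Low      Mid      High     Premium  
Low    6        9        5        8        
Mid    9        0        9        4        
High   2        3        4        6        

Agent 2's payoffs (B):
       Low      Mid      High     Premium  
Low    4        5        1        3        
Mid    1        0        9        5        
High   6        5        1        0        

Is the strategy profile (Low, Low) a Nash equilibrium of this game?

Holding Agent 2 at Low: Agent 1 gets 6 from Low but could get 9 by switching to Mid. Agent 1 has a profitable deviation.

No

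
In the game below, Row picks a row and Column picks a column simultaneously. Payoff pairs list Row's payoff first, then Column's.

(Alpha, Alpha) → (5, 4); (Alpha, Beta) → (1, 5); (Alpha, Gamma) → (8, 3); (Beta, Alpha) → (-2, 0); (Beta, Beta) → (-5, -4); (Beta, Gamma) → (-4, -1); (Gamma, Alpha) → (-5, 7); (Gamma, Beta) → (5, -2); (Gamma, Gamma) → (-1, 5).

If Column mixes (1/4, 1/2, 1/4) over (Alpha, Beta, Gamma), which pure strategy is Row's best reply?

Row's best reply maximizes expected payoff against the mix.
Alpha: (1/4)·5 + (1/2)·1 + (1/4)·8 = 15/4
Beta: (1/4)·(-2) + (1/2)·(-5) + (1/4)·(-4) = -4
Gamma: (1/4)·(-5) + (1/2)·5 + (1/4)·(-1) = 1
Highest expected payoff is 15/4, from Alpha.

Alpha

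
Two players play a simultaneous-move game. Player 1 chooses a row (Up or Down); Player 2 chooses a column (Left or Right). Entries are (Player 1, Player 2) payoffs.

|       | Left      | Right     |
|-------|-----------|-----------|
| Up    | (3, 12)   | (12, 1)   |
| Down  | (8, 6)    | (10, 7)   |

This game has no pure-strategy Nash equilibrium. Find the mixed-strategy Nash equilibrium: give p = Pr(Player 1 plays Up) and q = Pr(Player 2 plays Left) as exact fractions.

In a mixed NE each player is indifferent between their pure strategies, so the opponent's mix sets the indifference.
Player 2 indifferent between Left and Right: p·12 + (1−p)·6 = p·1 + (1−p)·7 ⟹ 6 + 6p = 7 + (-6)p ⟹ p = 1/12.
Player 1 indifferent between Up and Down: q·3 + (1−q)·12 = q·8 + (1−q)·10 ⟹ 12 + (-9)q = 10 + (-2)q ⟹ q = 2/7.

p = 1/12, q = 2/7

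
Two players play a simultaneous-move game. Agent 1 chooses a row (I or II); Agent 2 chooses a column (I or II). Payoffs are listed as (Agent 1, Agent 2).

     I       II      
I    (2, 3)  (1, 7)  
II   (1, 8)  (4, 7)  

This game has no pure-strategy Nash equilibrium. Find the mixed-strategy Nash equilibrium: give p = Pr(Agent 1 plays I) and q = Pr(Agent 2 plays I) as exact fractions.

Each player's mixing probability is pinned down by making the *other* player indifferent.
Agent 2 indifferent between I and II: p·3 + (1−p)·8 = p·7 + (1−p)·7 ⟹ 8 + (-5)p = 7 + 0p ⟹ p = 1/5.
Agent 1 indifferent between I and II: q·2 + (1−q)·1 = q·1 + (1−q)·4 ⟹ 1 + 1q = 4 + (-3)q ⟹ q = 3/4.

p = 1/5, q = 3/4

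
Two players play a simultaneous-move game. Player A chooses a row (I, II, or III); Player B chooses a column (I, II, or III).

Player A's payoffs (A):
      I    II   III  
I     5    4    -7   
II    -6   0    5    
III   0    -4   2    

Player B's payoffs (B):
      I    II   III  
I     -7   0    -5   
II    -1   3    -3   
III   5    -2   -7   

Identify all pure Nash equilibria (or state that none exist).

Check mutual best responses: a cell is a NE iff neither player can gain by unilaterally deviating.
Player A's best responses — vs I: I (payoff 5); vs II: I (payoff 4); vs III: II (payoff 5).
Player B's best responses — vs I: II (payoff 0); vs II: II (payoff 3); vs III: I (payoff 5).
The only mutual best response is (I, II); neither player gains by switching there.

(I, II)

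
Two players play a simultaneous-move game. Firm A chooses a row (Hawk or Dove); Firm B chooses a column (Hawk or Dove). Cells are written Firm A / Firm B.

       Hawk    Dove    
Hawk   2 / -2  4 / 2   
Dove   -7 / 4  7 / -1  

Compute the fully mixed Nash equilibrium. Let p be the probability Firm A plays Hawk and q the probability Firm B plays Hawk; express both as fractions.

p = 5/9, q = 1/4

Each player's mixing probability is pinned down by making the *other* player indifferent.
Firm B indifferent between Hawk and Dove: p·(-2) + (1−p)·4 = p·2 + (1−p)·(-1) ⟹ 4 + (-6)p = (-1) + 3p ⟹ p = 5/9.
Firm A indifferent between Hawk and Dove: q·2 + (1−q)·4 = q·(-7) + (1−q)·7 ⟹ 4 + (-2)q = 7 + (-14)q ⟹ q = 1/4.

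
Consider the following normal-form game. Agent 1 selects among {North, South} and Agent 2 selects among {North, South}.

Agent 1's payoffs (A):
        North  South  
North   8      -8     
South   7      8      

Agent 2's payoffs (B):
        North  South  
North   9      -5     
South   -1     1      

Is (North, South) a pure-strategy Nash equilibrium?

No

Holding Agent 2 at South: Agent 1 gets -8 from North but could get 8 by switching to South. Agent 1 has a profitable deviation.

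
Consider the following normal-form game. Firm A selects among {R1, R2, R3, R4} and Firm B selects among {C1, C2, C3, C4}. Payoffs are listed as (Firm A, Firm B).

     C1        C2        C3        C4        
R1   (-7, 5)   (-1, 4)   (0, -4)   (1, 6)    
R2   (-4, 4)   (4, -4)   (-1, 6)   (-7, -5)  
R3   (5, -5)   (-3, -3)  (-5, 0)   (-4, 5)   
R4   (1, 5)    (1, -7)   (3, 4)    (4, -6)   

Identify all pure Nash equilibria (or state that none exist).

None

Check mutual best responses: a cell is a NE iff neither player can gain by unilaterally deviating.
Firm A's best responses — vs C1: R3 (payoff 5); vs C2: R2 (payoff 4); vs C3: R4 (payoff 3); vs C4: R4 (payoff 4).
Firm B's best responses — vs R1: C4 (payoff 6); vs R2: C3 (payoff 6); vs R3: C4 (payoff 5); vs R4: C1 (payoff 5).
No cell has both players best-responding. For instance, Firm A's best reply to C3 is R4, but against R4 Firm B prefers C1 over C3.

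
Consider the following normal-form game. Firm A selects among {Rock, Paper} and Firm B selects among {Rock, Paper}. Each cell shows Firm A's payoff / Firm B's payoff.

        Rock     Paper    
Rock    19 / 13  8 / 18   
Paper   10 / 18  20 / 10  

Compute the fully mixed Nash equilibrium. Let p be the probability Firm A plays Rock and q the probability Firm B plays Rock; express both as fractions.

p = 8/13, q = 4/7

Each player's mixing probability is pinned down by making the *other* player indifferent.
Firm B indifferent between Rock and Paper: p·13 + (1−p)·18 = p·18 + (1−p)·10 ⟹ 18 + (-5)p = 10 + 8p ⟹ p = 8/13.
Firm A indifferent between Rock and Paper: q·19 + (1−q)·8 = q·10 + (1−q)·20 ⟹ 8 + 11q = 20 + (-10)q ⟹ q = 4/7.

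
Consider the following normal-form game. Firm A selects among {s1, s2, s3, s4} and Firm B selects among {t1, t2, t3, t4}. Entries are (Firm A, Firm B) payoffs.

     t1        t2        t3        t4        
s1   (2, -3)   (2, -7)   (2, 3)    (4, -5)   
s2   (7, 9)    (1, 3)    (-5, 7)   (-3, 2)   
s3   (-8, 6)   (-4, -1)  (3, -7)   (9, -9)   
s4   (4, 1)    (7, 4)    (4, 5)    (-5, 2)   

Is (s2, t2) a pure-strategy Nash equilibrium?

Holding Firm B at t2: Firm A gets 1 from s2 but could get 7 by switching to s4. Firm A has a profitable deviation.

No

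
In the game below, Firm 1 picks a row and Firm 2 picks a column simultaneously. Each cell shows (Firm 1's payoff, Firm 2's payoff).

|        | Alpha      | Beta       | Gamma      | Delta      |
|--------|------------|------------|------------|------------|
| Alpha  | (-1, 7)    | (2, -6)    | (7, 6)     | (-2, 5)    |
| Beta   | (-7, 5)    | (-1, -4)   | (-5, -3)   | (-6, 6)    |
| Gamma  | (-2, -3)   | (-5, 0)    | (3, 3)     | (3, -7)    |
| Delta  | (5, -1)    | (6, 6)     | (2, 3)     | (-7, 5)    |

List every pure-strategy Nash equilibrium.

Check mutual best responses: a cell is a NE iff neither player can gain by unilaterally deviating.
Firm 1's best responses — vs Alpha: Delta (payoff 5); vs Beta: Delta (payoff 6); vs Gamma: Alpha (payoff 7); vs Delta: Gamma (payoff 3).
Firm 2's best responses — vs Alpha: Alpha (payoff 7); vs Beta: Delta (payoff 6); vs Gamma: Gamma (payoff 3); vs Delta: Beta (payoff 6).
The only mutual best response is (Delta, Beta); neither player gains by switching there.

(Delta, Beta)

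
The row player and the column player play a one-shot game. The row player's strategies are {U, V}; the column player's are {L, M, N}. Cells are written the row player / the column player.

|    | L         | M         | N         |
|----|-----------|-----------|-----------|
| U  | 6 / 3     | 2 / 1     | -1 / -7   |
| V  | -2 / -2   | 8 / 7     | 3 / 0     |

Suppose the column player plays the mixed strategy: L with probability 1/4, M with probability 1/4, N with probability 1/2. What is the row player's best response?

The row player's best reply maximizes expected payoff against the mix.
U: (1/4)·6 + (1/4)·2 + (1/2)·(-1) = 3/2
V: (1/4)·(-2) + (1/4)·8 + (1/2)·3 = 3
Highest expected payoff is 3, from V.

V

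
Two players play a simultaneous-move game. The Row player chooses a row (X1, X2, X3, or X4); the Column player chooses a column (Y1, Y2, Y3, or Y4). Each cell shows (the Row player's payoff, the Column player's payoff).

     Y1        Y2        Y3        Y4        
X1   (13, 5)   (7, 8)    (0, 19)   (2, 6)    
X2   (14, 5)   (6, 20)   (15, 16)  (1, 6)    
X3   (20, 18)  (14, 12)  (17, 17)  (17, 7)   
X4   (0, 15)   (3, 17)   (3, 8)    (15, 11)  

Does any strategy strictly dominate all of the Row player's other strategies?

A strategy is strictly dominant if it gives the Row player a strictly higher payoff than every other strategy, against every choice by the opponent.
X3 strictly dominates: vs Y1: 20 > each of {13, 14, 0}; vs Y2: 14 > each of {7, 6, 3}; vs Y3: 17 > each of {0, 15, 3}; vs Y4: 17 > each of {2, 1, 15}.

X3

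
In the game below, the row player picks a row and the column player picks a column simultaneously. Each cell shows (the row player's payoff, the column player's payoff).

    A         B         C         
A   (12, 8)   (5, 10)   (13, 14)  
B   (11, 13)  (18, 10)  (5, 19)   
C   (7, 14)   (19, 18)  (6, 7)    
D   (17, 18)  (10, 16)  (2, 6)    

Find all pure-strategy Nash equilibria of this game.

Find each player's best response to every opponent strategy; NE are the intersections.
The row player's best responses — vs A: D (payoff 17); vs B: C (payoff 19); vs C: A (payoff 13).
The column player's best responses — vs A: C (payoff 14); vs B: C (payoff 19); vs C: B (payoff 18); vs D: A (payoff 18).
Mutual best responses occur at (A, C), (C, B), and (D, A); at each, neither player gains by switching.

(A, C), (C, B), and (D, A)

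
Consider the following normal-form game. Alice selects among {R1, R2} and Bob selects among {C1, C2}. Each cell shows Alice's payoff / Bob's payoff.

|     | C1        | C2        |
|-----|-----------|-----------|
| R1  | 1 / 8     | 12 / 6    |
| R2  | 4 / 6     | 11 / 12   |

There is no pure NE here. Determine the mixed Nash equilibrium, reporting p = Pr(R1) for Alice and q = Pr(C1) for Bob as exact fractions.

In a mixed NE each player is indifferent between their pure strategies, so the opponent's mix sets the indifference.
Bob indifferent between C1 and C2: p·8 + (1−p)·6 = p·6 + (1−p)·12 ⟹ 6 + 2p = 12 + (-6)p ⟹ p = 3/4.
Alice indifferent between R1 and R2: q·1 + (1−q)·12 = q·4 + (1−q)·11 ⟹ 12 + (-11)q = 11 + (-7)q ⟹ q = 1/4.

p = 3/4, q = 1/4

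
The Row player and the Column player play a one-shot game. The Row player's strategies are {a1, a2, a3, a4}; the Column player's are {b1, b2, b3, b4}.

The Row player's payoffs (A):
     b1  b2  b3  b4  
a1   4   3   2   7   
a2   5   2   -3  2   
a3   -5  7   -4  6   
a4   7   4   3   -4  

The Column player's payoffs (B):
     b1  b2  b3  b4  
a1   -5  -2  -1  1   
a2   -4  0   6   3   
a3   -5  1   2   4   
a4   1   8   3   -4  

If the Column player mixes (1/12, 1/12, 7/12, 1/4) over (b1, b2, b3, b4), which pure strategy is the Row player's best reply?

Compute the Row player's expected payoff from each pure strategy against the given mix.
a1: (1/12)·4 + (1/12)·3 + (7/12)·2 + (1/4)·7 = 7/2
a2: (1/12)·5 + (1/12)·2 + (7/12)·(-3) + (1/4)·2 = -2/3
a3: (1/12)·(-5) + (1/12)·7 + (7/12)·(-4) + (1/4)·6 = -2/3
a4: (1/12)·7 + (1/12)·4 + (7/12)·3 + (1/4)·(-4) = 5/3
Highest expected payoff is 7/2, from a1.

a1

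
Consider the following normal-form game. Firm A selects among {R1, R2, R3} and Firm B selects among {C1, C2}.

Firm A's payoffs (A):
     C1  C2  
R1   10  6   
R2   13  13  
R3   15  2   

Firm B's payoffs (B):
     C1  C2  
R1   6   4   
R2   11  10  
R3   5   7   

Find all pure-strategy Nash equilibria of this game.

None

A profile is a Nash equilibrium when each player is best-responding to the other.
Firm A's best responses — vs C1: R3 (payoff 15); vs C2: R2 (payoff 13).
Firm B's best responses — vs R1: C1 (payoff 6); vs R2: C1 (payoff 11); vs R3: C2 (payoff 7).
No cell has both players best-responding. For instance, Firm A's best reply to C1 is R3, but against R3 Firm B prefers C2 over C1.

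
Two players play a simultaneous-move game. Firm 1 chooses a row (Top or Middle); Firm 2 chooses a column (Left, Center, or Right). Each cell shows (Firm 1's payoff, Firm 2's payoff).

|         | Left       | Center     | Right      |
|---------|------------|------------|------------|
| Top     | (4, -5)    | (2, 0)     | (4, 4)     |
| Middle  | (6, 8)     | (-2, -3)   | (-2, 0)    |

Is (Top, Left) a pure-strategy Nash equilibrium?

No

Holding Firm 2 at Left: Firm 1 gets 4 from Top but could get 6 by switching to Middle. Firm 1 has a profitable deviation.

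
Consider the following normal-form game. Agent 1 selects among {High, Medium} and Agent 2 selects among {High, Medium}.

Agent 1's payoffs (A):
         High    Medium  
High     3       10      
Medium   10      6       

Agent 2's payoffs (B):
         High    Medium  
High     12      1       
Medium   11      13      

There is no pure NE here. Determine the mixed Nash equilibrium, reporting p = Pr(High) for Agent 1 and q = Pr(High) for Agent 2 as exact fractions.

p = 2/13, q = 4/11

Each player's mixing probability is pinned down by making the *other* player indifferent.
Agent 2 indifferent between High and Medium: p·12 + (1−p)·11 = p·1 + (1−p)·13 ⟹ 11 + 1p = 13 + (-12)p ⟹ p = 2/13.
Agent 1 indifferent between High and Medium: q·3 + (1−q)·10 = q·10 + (1−q)·6 ⟹ 10 + (-7)q = 6 + 4q ⟹ q = 4/11.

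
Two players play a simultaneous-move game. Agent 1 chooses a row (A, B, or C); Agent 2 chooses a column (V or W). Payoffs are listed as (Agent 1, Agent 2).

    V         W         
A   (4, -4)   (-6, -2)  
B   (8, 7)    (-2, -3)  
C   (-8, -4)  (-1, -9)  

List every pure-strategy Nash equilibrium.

Find each player's best response to every opponent strategy; NE are the intersections.
Agent 1's best responses — vs V: B (payoff 8); vs W: C (payoff -1).
Agent 2's best responses — vs A: W (payoff -2); vs B: V (payoff 7); vs C: V (payoff -4).
The only mutual best response is (B, V); neither player gains by switching there.

(B, V)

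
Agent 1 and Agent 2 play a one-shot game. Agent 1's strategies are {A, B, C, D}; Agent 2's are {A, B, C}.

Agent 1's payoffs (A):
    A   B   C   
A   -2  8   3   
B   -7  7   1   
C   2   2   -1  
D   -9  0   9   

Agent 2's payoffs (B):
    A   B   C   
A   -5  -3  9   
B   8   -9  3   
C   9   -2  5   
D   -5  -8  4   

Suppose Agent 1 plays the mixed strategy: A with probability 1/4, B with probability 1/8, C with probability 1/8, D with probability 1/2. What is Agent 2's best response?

C

Compute Agent 2's expected payoff from each pure strategy against the given mix.
A: (1/4)·(-5) + (1/8)·8 + (1/8)·9 + (1/2)·(-5) = -13/8
B: (1/4)·(-3) + (1/8)·(-9) + (1/8)·(-2) + (1/2)·(-8) = -49/8
C: (1/4)·9 + (1/8)·3 + (1/8)·5 + (1/2)·4 = 21/4
Highest expected payoff is 21/4, from C.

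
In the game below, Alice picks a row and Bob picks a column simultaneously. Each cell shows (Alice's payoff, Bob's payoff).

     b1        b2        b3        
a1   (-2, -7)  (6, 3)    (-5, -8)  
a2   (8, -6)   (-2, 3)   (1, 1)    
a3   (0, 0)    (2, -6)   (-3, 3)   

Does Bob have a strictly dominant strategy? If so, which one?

None

A strategy is strictly dominant if it gives Bob a strictly higher payoff than every other strategy, against every choice by the opponent.
b1 is not dominant: against a1, b2 gives 3 > -7.
b2 is not dominant: against a3, b1 gives 0 > -6.
b3 is not dominant: against a1, b1 gives -7 > -8.
No single strategy is best against every opponent action.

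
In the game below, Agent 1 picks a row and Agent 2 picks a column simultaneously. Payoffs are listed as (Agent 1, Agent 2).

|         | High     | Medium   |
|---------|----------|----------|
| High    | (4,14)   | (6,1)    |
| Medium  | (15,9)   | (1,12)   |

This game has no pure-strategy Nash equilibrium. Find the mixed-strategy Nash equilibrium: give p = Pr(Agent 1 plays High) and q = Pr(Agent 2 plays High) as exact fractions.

p = 3/16, q = 5/16

In a mixed NE each player is indifferent between their pure strategies, so the opponent's mix sets the indifference.
Agent 2 indifferent between High and Medium: p·14 + (1−p)·9 = p·1 + (1−p)·12 ⟹ 9 + 5p = 12 + (-11)p ⟹ p = 3/16.
Agent 1 indifferent between High and Medium: q·4 + (1−q)·6 = q·15 + (1−q)·1 ⟹ 6 + (-2)q = 1 + 14q ⟹ q = 5/16.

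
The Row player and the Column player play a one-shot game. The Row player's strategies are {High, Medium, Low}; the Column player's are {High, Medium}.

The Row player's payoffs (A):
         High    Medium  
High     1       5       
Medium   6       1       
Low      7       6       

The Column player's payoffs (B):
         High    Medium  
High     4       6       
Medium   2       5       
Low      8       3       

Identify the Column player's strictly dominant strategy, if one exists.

A strategy is strictly dominant if it gives the Column player a strictly higher payoff than every other strategy, against every choice by the opponent.
High is not dominant: against High, Medium gives 6 > 4.
Medium is not dominant: against Low, High gives 8 > 3.
No single strategy is best against every opponent action.

No strictly dominant strategy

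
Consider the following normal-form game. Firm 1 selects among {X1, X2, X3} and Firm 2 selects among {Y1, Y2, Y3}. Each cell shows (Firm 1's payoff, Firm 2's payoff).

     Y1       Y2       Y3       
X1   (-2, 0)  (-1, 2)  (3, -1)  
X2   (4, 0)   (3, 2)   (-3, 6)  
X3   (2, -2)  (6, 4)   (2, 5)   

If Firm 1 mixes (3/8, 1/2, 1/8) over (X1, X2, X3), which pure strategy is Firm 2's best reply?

Compute Firm 2's expected payoff from each pure strategy against the given mix.
Y1: (3/8)·0 + (1/2)·0 + (1/8)·(-2) = -1/4
Y2: (3/8)·2 + (1/2)·2 + (1/8)·4 = 9/4
Y3: (3/8)·(-1) + (1/2)·6 + (1/8)·5 = 13/4
Highest expected payoff is 13/4, from Y3.

Y3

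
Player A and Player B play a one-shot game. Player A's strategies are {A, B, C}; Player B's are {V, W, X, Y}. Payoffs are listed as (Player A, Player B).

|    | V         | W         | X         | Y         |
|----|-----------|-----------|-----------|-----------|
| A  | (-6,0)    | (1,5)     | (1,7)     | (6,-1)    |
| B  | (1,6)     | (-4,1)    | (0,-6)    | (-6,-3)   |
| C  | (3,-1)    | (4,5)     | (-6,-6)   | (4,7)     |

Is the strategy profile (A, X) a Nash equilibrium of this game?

Holding Player B at X: Player A gets 1 from A, versus 0 from B, -6 from C. No profitable deviation for Player A.
Holding Player A at A: Player B gets 7 from X, versus 0 from V, 5 from W, -1 from Y. No profitable deviation for Player B either.

Yes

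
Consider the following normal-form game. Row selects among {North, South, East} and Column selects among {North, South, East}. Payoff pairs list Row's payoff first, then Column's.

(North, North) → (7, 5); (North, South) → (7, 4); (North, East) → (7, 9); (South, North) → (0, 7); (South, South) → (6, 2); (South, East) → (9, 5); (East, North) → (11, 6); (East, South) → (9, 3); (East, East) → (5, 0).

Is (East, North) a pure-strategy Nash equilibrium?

Yes

Holding Column at North: Row gets 11 from East, versus 7 from North, 0 from South. No profitable deviation for Row.
Holding Row at East: Column gets 6 from North, versus 3 from South, 0 from East. No profitable deviation for Column either.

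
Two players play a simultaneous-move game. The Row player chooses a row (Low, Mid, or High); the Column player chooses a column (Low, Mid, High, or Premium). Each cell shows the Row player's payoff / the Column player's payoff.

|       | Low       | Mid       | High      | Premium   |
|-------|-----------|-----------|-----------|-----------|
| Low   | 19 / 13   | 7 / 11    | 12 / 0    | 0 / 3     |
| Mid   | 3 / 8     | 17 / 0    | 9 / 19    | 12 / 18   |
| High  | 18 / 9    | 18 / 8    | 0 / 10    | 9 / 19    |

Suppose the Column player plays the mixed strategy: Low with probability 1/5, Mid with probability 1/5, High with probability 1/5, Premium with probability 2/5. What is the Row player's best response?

High

The Row player's best reply maximizes expected payoff against the mix.
Low: (1/5)·19 + (1/5)·7 + (1/5)·12 + (2/5)·0 = 38/5
Mid: (1/5)·3 + (1/5)·17 + (1/5)·9 + (2/5)·12 = 53/5
High: (1/5)·18 + (1/5)·18 + (1/5)·0 + (2/5)·9 = 54/5
Highest expected payoff is 54/5, from High.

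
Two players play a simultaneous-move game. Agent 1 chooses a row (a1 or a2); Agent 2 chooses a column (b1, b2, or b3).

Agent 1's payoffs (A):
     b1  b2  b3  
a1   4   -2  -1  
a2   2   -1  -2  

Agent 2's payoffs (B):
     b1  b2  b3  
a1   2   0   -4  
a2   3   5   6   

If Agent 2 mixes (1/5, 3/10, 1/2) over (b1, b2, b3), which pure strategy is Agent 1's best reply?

a1

Compute Agent 1's expected payoff from each pure strategy against the given mix.
a1: (1/5)·4 + (3/10)·(-2) + (1/2)·(-1) = -3/10
a2: (1/5)·2 + (3/10)·(-1) + (1/2)·(-2) = -9/10
Highest expected payoff is -3/10, from a1.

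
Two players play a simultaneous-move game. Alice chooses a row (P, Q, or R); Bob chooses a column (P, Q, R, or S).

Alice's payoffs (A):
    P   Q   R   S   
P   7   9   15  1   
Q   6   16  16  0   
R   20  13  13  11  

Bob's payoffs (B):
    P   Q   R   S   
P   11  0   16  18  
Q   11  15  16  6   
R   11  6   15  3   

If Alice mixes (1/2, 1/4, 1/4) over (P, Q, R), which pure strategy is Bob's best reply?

R

Compute Bob's expected payoff from each pure strategy against the given mix.
P: (1/2)·11 + (1/4)·11 + (1/4)·11 = 11
Q: (1/2)·0 + (1/4)·15 + (1/4)·6 = 21/4
R: (1/2)·16 + (1/4)·16 + (1/4)·15 = 63/4
S: (1/2)·18 + (1/4)·6 + (1/4)·3 = 45/4
Highest expected payoff is 63/4, from R.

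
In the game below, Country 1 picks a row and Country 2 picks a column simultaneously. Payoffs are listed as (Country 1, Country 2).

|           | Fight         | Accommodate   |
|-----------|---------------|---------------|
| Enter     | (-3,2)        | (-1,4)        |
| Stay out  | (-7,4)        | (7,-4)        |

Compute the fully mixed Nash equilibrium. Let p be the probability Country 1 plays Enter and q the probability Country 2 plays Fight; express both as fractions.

p = 4/5, q = 2/3

Each player's mixing probability is pinned down by making the *other* player indifferent.
Country 2 indifferent between Fight and Accommodate: p·2 + (1−p)·4 = p·4 + (1−p)·(-4) ⟹ 4 + (-2)p = (-4) + 8p ⟹ p = 4/5.
Country 1 indifferent between Enter and Stay out: q·(-3) + (1−q)·(-1) = q·(-7) + (1−q)·7 ⟹ (-1) + (-2)q = 7 + (-14)q ⟹ q = 2/3.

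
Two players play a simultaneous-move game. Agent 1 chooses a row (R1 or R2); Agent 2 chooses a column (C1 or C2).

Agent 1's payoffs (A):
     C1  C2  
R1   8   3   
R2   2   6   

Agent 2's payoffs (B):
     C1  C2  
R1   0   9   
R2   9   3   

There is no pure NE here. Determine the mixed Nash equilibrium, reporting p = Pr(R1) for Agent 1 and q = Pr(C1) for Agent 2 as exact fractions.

p = 2/5, q = 1/3

In a mixed NE each player is indifferent between their pure strategies, so the opponent's mix sets the indifference.
Agent 2 indifferent between C1 and C2: p·0 + (1−p)·9 = p·9 + (1−p)·3 ⟹ 9 + (-9)p = 3 + 6p ⟹ p = 2/5.
Agent 1 indifferent between R1 and R2: q·8 + (1−q)·3 = q·2 + (1−q)·6 ⟹ 3 + 5q = 6 + (-4)q ⟹ q = 1/3.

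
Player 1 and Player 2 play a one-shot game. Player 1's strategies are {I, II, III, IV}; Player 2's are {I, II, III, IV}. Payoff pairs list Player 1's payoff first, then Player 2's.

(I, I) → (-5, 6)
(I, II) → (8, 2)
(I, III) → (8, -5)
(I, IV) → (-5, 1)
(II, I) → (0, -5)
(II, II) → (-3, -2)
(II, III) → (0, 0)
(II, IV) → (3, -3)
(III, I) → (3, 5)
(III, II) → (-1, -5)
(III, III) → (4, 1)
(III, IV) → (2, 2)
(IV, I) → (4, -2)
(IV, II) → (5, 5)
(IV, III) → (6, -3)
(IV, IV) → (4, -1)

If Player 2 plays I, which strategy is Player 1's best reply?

With Player 2 fixed at I, Player 1's payoffs are: I → -5, II → 0, III → 3, IV → 4.
The maximum is 4, achieved by IV.

IV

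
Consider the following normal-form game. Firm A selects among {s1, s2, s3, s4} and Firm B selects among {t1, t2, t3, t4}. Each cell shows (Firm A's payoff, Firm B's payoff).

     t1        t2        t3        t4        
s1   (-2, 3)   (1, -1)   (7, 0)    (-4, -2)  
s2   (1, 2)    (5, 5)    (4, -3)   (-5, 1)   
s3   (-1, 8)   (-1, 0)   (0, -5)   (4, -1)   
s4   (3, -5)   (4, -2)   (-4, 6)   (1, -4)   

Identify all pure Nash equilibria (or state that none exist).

(s2, t2)

Find each player's best response to every opponent strategy; NE are the intersections.
Firm A's best responses — vs t1: s4 (payoff 3); vs t2: s2 (payoff 5); vs t3: s1 (payoff 7); vs t4: s3 (payoff 4).
Firm B's best responses — vs s1: t1 (payoff 3); vs s2: t2 (payoff 5); vs s3: t1 (payoff 8); vs s4: t3 (payoff 6).
The only mutual best response is (s2, t2); neither player gains by switching there.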